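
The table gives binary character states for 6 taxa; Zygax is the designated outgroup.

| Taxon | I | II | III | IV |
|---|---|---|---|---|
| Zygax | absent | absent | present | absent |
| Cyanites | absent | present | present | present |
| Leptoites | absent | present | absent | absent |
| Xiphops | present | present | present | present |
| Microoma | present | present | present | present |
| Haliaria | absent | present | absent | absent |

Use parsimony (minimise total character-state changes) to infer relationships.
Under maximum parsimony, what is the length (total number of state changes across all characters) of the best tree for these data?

4

Character polarity is set by the outgroup: the derived state is whichever differs from the outgroup's state, so for III the derived state is 'absent', and for the remaining characters it is 'present'.
I (derived state 'present') is shared by Microoma and Xiphops — a synapomorphy uniting that clade.
II (derived state 'present') is shared by all ingroup taxa — unites the whole ingroup.
Only Haliaria and Leptoites show the derived state 'absent' for III, supporting them as a clade.
IV: derived state 'present' in Cyanites, Microoma, and Xiphops only — synapomorphy for {Cyanites, Microoma, Xiphops}.
Most parsimonious ingroup topology: ((Cyanites,(Xiphops,Microoma)),(Leptoites,Haliaria)).
Changes per character on this tree: I: 1; II: 1; III: 1; IV: 1.
Total = 4.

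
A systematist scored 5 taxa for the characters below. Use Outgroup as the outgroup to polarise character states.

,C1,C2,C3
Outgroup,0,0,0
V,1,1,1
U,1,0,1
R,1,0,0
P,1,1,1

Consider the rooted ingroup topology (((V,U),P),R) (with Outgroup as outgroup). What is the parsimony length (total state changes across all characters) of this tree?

4

Map each character onto (((V,U),P),R) (rooted by Outgroup) and count the minimum state changes it requires (Fitch parsimony):
C1: 1; C2: 2; C3: 1.
Total tree length = 4.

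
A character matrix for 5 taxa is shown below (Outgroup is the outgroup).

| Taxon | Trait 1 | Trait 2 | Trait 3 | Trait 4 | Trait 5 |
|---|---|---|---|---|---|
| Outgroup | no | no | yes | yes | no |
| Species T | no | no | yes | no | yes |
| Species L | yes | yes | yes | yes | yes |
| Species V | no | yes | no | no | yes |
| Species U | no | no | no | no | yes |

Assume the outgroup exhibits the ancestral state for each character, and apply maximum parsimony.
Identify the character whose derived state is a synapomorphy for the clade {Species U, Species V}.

Trait 3

Character polarity is set by the outgroup: the derived state is whichever differs from the outgroup's state, so for Trait 3, Trait 4 the derived state is 'no', and for the remaining characters it is 'yes'.
Trait 1 (derived state 'yes') is unique to Species L (autapomorphy; uninformative for grouping).
Trait 2 groups Species L and Species V, which is incompatible with the clades supported by the remaining characters; treating it as convergent (homoplasy) costs fewer steps than any alternative tree.
Only Species U and Species V show the derived state 'no' for Trait 3, supporting them as a clade.
Only Species T, Species U, and Species V show the derived state 'no' for Trait 4, supporting them as a clade.
All ingroup taxa share the derived state 'yes' for Trait 5; it defines the ingroup but does not resolve relationships within it.
Most parsimonious ingroup topology: ((Species T,(Species V,Species U)),Species L).
The clade {Species U, Species V} is supported by Trait 3: its derived state 'no' occurs in exactly those taxa and in no other taxon (including the outgroup).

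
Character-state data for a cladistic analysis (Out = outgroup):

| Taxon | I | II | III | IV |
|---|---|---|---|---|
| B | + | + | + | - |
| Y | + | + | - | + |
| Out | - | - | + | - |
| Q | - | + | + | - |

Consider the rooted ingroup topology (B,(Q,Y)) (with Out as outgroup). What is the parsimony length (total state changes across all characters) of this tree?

5

Map each character onto (B,(Q,Y)) (rooted by Out) and count the minimum state changes it requires (Fitch parsimony):
I: 2; II: 1; III: 1; IV: 1.
Total tree length = 5.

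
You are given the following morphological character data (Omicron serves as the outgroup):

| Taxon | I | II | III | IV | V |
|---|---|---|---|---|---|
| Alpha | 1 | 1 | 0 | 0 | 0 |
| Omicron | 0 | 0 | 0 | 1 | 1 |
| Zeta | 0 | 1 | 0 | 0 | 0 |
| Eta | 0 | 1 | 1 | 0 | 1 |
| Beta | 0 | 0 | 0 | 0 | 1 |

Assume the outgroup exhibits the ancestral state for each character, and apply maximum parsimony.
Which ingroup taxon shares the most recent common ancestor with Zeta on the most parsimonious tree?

Alpha

Character polarity is set by the outgroup: the derived state is whichever differs from the outgroup's state, so for IV, V the derived state is '0', and for the remaining characters it is '1'.
I (derived state '1') is unique to Alpha (autapomorphy; uninformative for grouping).
II (derived state '1') is shared by Alpha, Eta, and Zeta — a synapomorphy uniting that clade.
III: derived state '1' in Eta only — an autapomorphy, so it tells us nothing about relationships among taxa.
All ingroup taxa share the derived state '0' for IV; it defines the ingroup but does not resolve relationships within it.
Only Alpha and Zeta show the derived state '0' for V, supporting them as a clade.
Most parsimonious ingroup topology: (Beta,((Alpha,Zeta),Eta)).
Zeta and Alpha form a cherry on this tree, so they are sister taxa.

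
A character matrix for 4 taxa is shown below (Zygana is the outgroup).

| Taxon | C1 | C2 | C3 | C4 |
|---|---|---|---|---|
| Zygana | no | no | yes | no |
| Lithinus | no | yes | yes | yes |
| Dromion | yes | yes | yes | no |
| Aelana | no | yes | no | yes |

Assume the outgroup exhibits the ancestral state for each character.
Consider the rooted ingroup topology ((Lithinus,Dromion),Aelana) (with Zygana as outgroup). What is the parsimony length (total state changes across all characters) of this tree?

Map each character onto ((Lithinus,Dromion),Aelana) (rooted by Zygana) and count the minimum state changes it requires (Fitch parsimony):
C1: 1; C2: 1; C3: 1; C4: 2.
Total tree length = 5.

5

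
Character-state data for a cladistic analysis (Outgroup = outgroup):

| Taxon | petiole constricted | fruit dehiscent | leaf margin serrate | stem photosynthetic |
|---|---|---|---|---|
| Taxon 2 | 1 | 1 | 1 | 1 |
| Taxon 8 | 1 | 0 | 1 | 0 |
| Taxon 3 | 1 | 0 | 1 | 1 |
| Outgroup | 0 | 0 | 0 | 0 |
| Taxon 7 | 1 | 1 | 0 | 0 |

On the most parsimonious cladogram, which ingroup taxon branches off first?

Taxon 7

The outgroup has state '0' for every character, so '1' is the derived state throughout.
All ingroup taxa share the derived state '1' for petiole constricted; it defines the ingroup but does not resolve relationships within it.
fruit dehiscent (state '1') occurs in Taxon 2 and Taxon 7 but conflicts with the nesting implied by the other characters — most parsimoniously interpreted as homoplasy.
leaf margin serrate: derived state '1' in Taxon 2, Taxon 3, and Taxon 8 only — synapomorphy for {Taxon 2, Taxon 3, Taxon 8}.
stem photosynthetic (derived state '1') is shared by Taxon 2 and Taxon 3 — a synapomorphy uniting that clade.
Most parsimonious ingroup topology: (((Taxon 2,Taxon 3),Taxon 8),Taxon 7).
Taxon 7 is sister to the clade containing all other ingroup taxa, so it is the earliest-diverging (most basal) ingroup lineage.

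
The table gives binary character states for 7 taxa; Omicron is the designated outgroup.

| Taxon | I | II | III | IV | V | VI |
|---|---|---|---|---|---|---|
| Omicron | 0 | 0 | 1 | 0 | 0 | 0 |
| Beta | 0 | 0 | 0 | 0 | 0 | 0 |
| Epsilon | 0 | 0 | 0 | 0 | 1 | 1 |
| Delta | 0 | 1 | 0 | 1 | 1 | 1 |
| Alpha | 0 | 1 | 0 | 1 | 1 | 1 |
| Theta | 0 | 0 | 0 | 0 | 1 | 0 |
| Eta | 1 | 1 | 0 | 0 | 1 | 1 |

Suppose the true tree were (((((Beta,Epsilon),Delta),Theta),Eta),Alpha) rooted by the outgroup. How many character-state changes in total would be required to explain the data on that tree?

Map each character onto (((((Beta,Epsilon),Delta),Theta),Eta),Alpha) (rooted by Omicron) and count the minimum state changes it requires (Fitch parsimony):
I: 1; II: 3; III: 1; IV: 2; V: 2; VI: 3.
Total tree length = 12.

12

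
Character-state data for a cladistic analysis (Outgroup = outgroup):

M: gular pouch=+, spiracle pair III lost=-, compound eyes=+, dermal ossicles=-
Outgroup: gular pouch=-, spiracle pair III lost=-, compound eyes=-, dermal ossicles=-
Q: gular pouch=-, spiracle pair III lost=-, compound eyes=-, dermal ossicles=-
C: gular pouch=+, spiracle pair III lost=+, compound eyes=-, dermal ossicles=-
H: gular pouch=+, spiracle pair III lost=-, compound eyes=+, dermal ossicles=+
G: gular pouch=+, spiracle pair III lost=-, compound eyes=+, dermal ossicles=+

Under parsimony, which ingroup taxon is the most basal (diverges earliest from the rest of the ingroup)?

The outgroup has state '-' for every character, so '+' is the derived state throughout.
gular pouch: derived state '+' in C, G, H, and M only — synapomorphy for {C, G, H, M}.
spiracle pair III lost: derived state '+' in C only — an autapomorphy, so it tells us nothing about relationships among taxa.
compound eyes: derived state '+' in G, H, and M only — synapomorphy for {G, H, M}.
dermal ossicles (derived state '+') is shared by G and H — a synapomorphy uniting that clade.
Most parsimonious ingroup topology: ((((G,H),M),C),Q).
Q is sister to the clade containing all other ingroup taxa, so it is the earliest-diverging (most basal) ingroup lineage.

Q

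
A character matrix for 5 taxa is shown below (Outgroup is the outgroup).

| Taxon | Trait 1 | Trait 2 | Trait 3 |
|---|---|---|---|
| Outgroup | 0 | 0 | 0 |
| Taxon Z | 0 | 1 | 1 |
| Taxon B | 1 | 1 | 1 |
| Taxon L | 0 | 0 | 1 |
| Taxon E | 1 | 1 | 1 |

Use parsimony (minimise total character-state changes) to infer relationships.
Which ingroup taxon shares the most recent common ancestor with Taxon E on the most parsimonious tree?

Taxon B

The outgroup has state '0' for every character, so '1' is the derived state throughout.
Only Taxon B and Taxon E show the derived state '1' for Trait 1, supporting them as a clade.
Trait 2 (derived state '1') is shared by Taxon B, Taxon E, and Taxon Z — a synapomorphy uniting that clade.
Trait 3 (derived state '1') is shared by all ingroup taxa — unites the whole ingroup.
Most parsimonious ingroup topology: ((Taxon Z,(Taxon B,Taxon E)),Taxon L).
Taxon E and Taxon B form a cherry on this tree, so they are sister taxa.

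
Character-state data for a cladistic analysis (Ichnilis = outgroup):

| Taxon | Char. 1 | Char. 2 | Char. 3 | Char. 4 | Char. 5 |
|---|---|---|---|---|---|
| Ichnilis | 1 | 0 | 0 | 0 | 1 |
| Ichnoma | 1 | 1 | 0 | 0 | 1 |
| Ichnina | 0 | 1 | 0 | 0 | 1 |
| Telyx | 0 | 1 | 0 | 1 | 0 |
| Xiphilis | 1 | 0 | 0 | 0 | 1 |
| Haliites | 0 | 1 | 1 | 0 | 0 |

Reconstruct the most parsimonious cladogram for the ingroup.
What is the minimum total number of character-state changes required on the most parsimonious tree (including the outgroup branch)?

Character polarity is set by the outgroup: the derived state is whichever differs from the outgroup's state, so for Char. 1, Char. 5 the derived state is '0', and for the remaining characters it is '1'.
Char. 1: derived state '0' in Haliites, Ichnina, and Telyx only — synapomorphy for {Haliites, Ichnina, Telyx}.
Char. 2 (derived state '1') is shared by Haliites, Ichnina, Ichnoma, and Telyx — a synapomorphy uniting that clade.
Char. 3: derived state '1' in Haliites only — an autapomorphy, so it tells us nothing about relationships among taxa.
Char. 4: derived state '1' in Telyx only — an autapomorphy, so it tells us nothing about relationships among taxa.
Only Haliites and Telyx show the derived state '0' for Char. 5, supporting them as a clade.
Most parsimonious ingroup topology: ((Ichnoma,(Ichnina,(Telyx,Haliites))),Xiphilis).
Changes per character on this tree: Char. 1: 1; Char. 2: 1; Char. 3: 1; Char. 4: 1; Char. 5: 1.
Total = 5.

5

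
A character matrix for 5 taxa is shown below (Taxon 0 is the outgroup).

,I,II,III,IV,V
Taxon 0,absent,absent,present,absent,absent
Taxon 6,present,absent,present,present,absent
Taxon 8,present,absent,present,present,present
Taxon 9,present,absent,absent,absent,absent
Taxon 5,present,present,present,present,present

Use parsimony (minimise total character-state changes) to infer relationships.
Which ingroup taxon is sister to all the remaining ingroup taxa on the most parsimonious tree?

Taxon 9

Character polarity is set by the outgroup: the derived state is whichever differs from the outgroup's state, so for III the derived state is 'absent', and for the remaining characters it is 'present'.
All ingroup taxa share the derived state 'present' for I; it defines the ingroup but does not resolve relationships within it.
II: derived state 'present' in Taxon 5 only — an autapomorphy, so it tells us nothing about relationships among taxa.
III: derived state 'absent' in Taxon 9 only — an autapomorphy, so it tells us nothing about relationships among taxa.
IV (derived state 'present') is shared by Taxon 5, Taxon 6, and Taxon 8 — a synapomorphy uniting that clade.
V: derived state 'present' in Taxon 5 and Taxon 8 only — synapomorphy for {Taxon 5, Taxon 8}.
Most parsimonious ingroup topology: ((Taxon 6,(Taxon 8,Taxon 5)),Taxon 9).
Taxon 9 is sister to the clade containing all other ingroup taxa, so it is the earliest-diverging (most basal) ingroup lineage.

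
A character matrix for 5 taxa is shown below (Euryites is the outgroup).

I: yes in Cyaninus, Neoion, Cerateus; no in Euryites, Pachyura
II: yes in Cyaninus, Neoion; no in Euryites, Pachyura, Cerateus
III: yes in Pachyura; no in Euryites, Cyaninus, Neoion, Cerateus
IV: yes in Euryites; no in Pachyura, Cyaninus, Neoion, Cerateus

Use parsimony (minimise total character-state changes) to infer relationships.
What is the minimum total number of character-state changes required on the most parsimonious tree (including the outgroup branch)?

4

Character polarity is set by the outgroup: the derived state is whichever differs from the outgroup's state, so for IV the derived state is 'no', and for the remaining characters it is 'yes'.
Only Cerateus, Cyaninus, and Neoion show the derived state 'yes' for I, supporting them as a clade.
Only Cyaninus and Neoion show the derived state 'yes' for II, supporting them as a clade.
III (derived state 'yes') is unique to Pachyura (autapomorphy; uninformative for grouping).
IV (derived state 'no') is shared by all ingroup taxa — unites the whole ingroup.
Most parsimonious ingroup topology: (Pachyura,((Cyaninus,Neoion),Cerateus)).
Changes per character on this tree: I: 1; II: 1; III: 1; IV: 1.
Total = 4.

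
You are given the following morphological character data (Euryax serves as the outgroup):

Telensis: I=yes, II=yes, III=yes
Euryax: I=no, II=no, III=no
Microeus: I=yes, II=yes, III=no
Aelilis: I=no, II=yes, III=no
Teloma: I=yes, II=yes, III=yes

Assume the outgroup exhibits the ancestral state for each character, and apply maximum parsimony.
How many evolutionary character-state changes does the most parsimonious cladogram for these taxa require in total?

3

The outgroup has state 'no' for every character, so 'yes' is the derived state throughout.
I (derived state 'yes') is shared by Microeus, Telensis, and Teloma — a synapomorphy uniting that clade.
II (derived state 'yes') is shared by all ingroup taxa — unites the whole ingroup.
III (derived state 'yes') is shared by Telensis and Teloma — a synapomorphy uniting that clade.
Most parsimonious ingroup topology: ((Microeus,(Telensis,Teloma)),Aelilis).
Changes per character on this tree: I: 1; II: 1; III: 1.
Total = 3.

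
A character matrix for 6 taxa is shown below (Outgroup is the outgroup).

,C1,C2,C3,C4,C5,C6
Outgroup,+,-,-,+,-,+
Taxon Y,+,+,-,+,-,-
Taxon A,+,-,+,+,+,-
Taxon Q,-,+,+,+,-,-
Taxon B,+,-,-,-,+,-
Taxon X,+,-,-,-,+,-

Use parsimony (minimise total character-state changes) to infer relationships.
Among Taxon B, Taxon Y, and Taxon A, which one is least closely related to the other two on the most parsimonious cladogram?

Character polarity is set by the outgroup: the derived state is whichever differs from the outgroup's state, so for C1, C4, C6 the derived state is '-', and for the remaining characters it is '+'.
C1 (derived state '-') is unique to Taxon Q (autapomorphy; uninformative for grouping).
C2 (derived state '+') is shared by Taxon Q and Taxon Y — a synapomorphy uniting that clade.
C3 groups Taxon A and Taxon Q, which is incompatible with the clades supported by the remaining characters; treating it as convergent (homoplasy) costs fewer steps than any alternative tree.
C4: derived state '-' in Taxon B and Taxon X only — synapomorphy for {Taxon B, Taxon X}.
C5 (derived state '+') is shared by Taxon A, Taxon B, and Taxon X — a synapomorphy uniting that clade.
C6 (derived state '-') is shared by all ingroup taxa — unites the whole ingroup.
Most parsimonious ingroup topology: ((Taxon Y,Taxon Q),(Taxon A,(Taxon B,Taxon X))).
Taxon A and Taxon B share a more recent common ancestor with each other than either does with Taxon Y, so Taxon Y is the least closely related of the three.

Taxon Y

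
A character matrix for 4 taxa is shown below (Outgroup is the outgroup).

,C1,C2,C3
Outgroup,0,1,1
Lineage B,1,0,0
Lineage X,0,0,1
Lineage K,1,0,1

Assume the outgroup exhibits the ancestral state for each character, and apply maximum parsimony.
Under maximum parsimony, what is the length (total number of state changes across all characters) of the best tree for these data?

Character polarity is set by the outgroup: the derived state is whichever differs from the outgroup's state, so for C2, C3 the derived state is '0', and for the remaining characters it is '1'.
Only Lineage B and Lineage K show the derived state '1' for C1, supporting them as a clade.
C2 (derived state '0') is shared by all ingroup taxa — unites the whole ingroup.
C3 (derived state '0') is unique to Lineage B (autapomorphy; uninformative for grouping).
Most parsimonious ingroup topology: ((Lineage B,Lineage K),Lineage X).
Changes per character on this tree: C1: 1; C2: 1; C3: 1.
Total = 3.

3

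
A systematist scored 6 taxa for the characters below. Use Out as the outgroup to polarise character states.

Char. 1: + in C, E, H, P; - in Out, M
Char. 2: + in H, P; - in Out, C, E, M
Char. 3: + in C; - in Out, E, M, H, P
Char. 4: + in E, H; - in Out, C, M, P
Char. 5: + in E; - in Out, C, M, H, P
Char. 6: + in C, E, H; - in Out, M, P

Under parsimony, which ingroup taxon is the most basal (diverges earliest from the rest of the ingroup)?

The outgroup has state '-' for every character, so '+' is the derived state throughout.
Only C, E, H, and P show the derived state '+' for Char. 1, supporting them as a clade.
Char. 2 (state '+') occurs in H and P but conflicts with the nesting implied by the other characters — most parsimoniously interpreted as homoplasy.
Char. 3 (derived state '+') is unique to C (autapomorphy; uninformative for grouping).
Only E and H show the derived state '+' for Char. 4, supporting them as a clade.
Char. 5: derived state '+' in E only — an autapomorphy, so it tells us nothing about relationships among taxa.
Only C, E, and H show the derived state '+' for Char. 6, supporting them as a clade.
Most parsimonious ingroup topology: (((C,(E,H)),P),M).
M is sister to the clade containing all other ingroup taxa, so it is the earliest-diverging (most basal) ingroup lineage.

M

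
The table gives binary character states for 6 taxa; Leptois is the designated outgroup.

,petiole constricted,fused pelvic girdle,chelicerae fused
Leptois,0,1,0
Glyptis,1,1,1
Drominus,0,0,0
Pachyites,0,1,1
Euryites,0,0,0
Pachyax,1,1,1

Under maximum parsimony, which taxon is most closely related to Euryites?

Drominus

Character polarity is set by the outgroup: the derived state is whichever differs from the outgroup's state, so for fused pelvic girdle the derived state is '0', and for the remaining characters it is '1'.
petiole constricted (derived state '1') is shared by Glyptis and Pachyax — a synapomorphy uniting that clade.
fused pelvic girdle: derived state '0' in Drominus and Euryites only — synapomorphy for {Drominus, Euryites}.
Only Glyptis, Pachyax, and Pachyites show the derived state '1' for chelicerae fused, supporting them as a clade.
Most parsimonious ingroup topology: (((Glyptis,Pachyax),Pachyites),(Drominus,Euryites)).
Euryites and Drominus form a cherry on this tree, so they are sister taxa.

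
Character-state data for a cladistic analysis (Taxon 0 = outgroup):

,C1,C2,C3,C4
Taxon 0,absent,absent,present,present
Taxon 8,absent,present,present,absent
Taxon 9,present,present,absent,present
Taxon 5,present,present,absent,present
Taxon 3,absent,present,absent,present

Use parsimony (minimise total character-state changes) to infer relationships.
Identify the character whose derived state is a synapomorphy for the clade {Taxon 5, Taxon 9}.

C1

Character polarity is set by the outgroup: the derived state is whichever differs from the outgroup's state, so for C3, C4 the derived state is 'absent', and for the remaining characters it is 'present'.
C1 (derived state 'present') is shared by Taxon 5 and Taxon 9 — a synapomorphy uniting that clade.
All ingroup taxa share the derived state 'present' for C2; it defines the ingroup but does not resolve relationships within it.
C3 (derived state 'absent') is shared by Taxon 3, Taxon 5, and Taxon 9 — a synapomorphy uniting that clade.
C4: derived state 'absent' in Taxon 8 only — an autapomorphy, so it tells us nothing about relationships among taxa.
Most parsimonious ingroup topology: (Taxon 8,((Taxon 9,Taxon 5),Taxon 3)).
The clade {Taxon 5, Taxon 9} is supported by C1: its derived state 'present' occurs in exactly those taxa and in no other taxon (including the outgroup).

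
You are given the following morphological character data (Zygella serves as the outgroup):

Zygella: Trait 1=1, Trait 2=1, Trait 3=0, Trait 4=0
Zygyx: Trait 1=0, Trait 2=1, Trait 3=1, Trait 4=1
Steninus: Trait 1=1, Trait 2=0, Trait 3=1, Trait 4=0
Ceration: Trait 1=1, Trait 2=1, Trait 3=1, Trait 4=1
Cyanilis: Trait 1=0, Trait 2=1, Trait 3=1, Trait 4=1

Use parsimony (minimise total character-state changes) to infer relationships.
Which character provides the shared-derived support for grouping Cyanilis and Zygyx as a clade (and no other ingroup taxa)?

Trait 1

Character polarity is set by the outgroup: the derived state is whichever differs from the outgroup's state, so for Trait 1, Trait 2 the derived state is '0', and for the remaining characters it is '1'.
Trait 1: derived state '0' in Cyanilis and Zygyx only — synapomorphy for {Cyanilis, Zygyx}.
Trait 2: derived state '0' in Steninus only — an autapomorphy, so it tells us nothing about relationships among taxa.
Trait 3 (derived state '1') is shared by all ingroup taxa — unites the whole ingroup.
Trait 4 (derived state '1') is shared by Ceration, Cyanilis, and Zygyx — a synapomorphy uniting that clade.
Most parsimonious ingroup topology: (((Zygyx,Cyanilis),Ceration),Steninus).
The clade {Cyanilis, Zygyx} is supported by Trait 1: its derived state '0' occurs in exactly those taxa and in no other taxon (including the outgroup).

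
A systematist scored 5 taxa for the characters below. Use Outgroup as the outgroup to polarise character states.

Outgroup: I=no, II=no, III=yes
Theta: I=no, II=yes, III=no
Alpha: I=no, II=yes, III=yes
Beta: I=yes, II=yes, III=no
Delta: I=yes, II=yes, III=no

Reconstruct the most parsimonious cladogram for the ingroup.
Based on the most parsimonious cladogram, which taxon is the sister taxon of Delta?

Beta

Character polarity is set by the outgroup: the derived state is whichever differs from the outgroup's state, so for III the derived state is 'no', and for the remaining characters it is 'yes'.
Only Beta and Delta show the derived state 'yes' for I, supporting them as a clade.
II (derived state 'yes') is shared by all ingroup taxa — unites the whole ingroup.
III: derived state 'no' in Beta, Delta, and Theta only — synapomorphy for {Beta, Delta, Theta}.
Most parsimonious ingroup topology: ((Theta,(Beta,Delta)),Alpha).
Delta and Beta form a cherry on this tree, so they are sister taxa.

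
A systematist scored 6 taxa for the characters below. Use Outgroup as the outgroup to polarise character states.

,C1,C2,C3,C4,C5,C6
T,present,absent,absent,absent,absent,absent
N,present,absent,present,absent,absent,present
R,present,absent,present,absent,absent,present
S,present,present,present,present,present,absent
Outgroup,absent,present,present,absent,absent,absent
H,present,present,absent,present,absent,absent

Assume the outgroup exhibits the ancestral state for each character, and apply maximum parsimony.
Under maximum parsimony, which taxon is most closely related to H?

Character polarity is set by the outgroup: the derived state is whichever differs from the outgroup's state, so for C2, C3 the derived state is 'absent', and for the remaining characters it is 'present'.
All ingroup taxa share the derived state 'present' for C1; it defines the ingroup but does not resolve relationships within it.
C2 (derived state 'absent') is shared by N, R, and T — a synapomorphy uniting that clade.
C3 groups H and T, which is incompatible with the clades supported by the remaining characters; treating it as convergent (homoplasy) costs fewer steps than any alternative tree.
Only H and S show the derived state 'present' for C4, supporting them as a clade.
C5 (derived state 'present') is unique to S (autapomorphy; uninformative for grouping).
Only N and R show the derived state 'present' for C6, supporting them as a clade.
Most parsimonious ingroup topology: ((S,H),(T,(R,N))).
H and S form a cherry on this tree, so they are sister taxa.

S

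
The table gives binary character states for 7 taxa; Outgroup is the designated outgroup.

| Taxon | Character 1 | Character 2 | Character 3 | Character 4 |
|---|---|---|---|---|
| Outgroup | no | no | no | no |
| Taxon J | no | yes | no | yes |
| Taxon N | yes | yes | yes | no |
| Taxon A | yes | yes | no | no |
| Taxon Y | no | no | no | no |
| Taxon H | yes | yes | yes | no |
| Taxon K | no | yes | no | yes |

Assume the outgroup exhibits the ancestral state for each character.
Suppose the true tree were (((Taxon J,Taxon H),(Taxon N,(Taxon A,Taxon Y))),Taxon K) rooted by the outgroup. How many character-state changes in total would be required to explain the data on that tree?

9

Map each character onto (((Taxon J,Taxon H),(Taxon N,(Taxon A,Taxon Y))),Taxon K) (rooted by Outgroup) and count the minimum state changes it requires (Fitch parsimony):
Character 1: 3; Character 2: 2; Character 3: 2; Character 4: 2.
Total tree length = 9.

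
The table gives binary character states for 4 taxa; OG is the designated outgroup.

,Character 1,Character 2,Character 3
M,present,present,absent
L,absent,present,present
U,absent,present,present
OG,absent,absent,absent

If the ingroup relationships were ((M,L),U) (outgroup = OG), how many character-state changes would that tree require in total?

4

Map each character onto ((M,L),U) (rooted by OG) and count the minimum state changes it requires (Fitch parsimony):
Character 1: 1; Character 2: 1; Character 3: 2.
Total tree length = 4.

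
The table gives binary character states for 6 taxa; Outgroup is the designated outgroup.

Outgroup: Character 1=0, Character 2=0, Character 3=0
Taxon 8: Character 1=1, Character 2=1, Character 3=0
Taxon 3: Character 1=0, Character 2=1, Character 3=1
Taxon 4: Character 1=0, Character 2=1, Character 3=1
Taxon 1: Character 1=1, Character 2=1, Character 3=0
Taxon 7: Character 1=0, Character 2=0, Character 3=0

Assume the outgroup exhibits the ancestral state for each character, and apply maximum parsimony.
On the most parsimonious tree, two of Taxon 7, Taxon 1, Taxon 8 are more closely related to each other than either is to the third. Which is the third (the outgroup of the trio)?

Taxon 7

The outgroup has state '0' for every character, so '1' is the derived state throughout.
Character 1 (derived state '1') is shared by Taxon 1 and Taxon 8 — a synapomorphy uniting that clade.
Character 2 (derived state '1') is shared by Taxon 1, Taxon 3, Taxon 4, and Taxon 8 — a synapomorphy uniting that clade.
Character 3 (derived state '1') is shared by Taxon 3 and Taxon 4 — a synapomorphy uniting that clade.
Most parsimonious ingroup topology: (((Taxon 8,Taxon 1),(Taxon 3,Taxon 4)),Taxon 7).
Taxon 8 and Taxon 1 share a more recent common ancestor with each other than either does with Taxon 7, so Taxon 7 is the least closely related of the three.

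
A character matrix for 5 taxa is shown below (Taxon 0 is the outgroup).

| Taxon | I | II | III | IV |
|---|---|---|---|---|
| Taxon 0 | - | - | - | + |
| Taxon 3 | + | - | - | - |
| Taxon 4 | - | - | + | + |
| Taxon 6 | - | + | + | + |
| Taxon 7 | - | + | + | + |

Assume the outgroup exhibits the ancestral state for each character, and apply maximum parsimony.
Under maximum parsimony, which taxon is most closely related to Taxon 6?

Taxon 7

Character polarity is set by the outgroup: the derived state is whichever differs from the outgroup's state, so for IV the derived state is '-', and for the remaining characters it is '+'.
I: derived state '+' in Taxon 3 only — an autapomorphy, so it tells us nothing about relationships among taxa.
II: derived state '+' in Taxon 6 and Taxon 7 only — synapomorphy for {Taxon 6, Taxon 7}.
III (derived state '+') is shared by Taxon 4, Taxon 6, and Taxon 7 — a synapomorphy uniting that clade.
IV (derived state '-') is unique to Taxon 3 (autapomorphy; uninformative for grouping).
Most parsimonious ingroup topology: (Taxon 3,(Taxon 4,(Taxon 6,Taxon 7))).
Taxon 6 and Taxon 7 form a cherry on this tree, so they are sister taxa.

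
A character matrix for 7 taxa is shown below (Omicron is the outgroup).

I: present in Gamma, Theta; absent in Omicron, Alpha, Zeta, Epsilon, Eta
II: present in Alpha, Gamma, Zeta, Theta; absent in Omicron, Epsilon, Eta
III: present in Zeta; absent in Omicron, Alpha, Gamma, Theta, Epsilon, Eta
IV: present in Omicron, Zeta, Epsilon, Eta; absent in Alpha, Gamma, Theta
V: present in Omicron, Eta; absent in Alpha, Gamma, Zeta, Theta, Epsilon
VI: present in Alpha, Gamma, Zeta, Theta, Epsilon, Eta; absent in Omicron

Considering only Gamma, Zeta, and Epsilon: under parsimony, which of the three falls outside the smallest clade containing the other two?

Epsilon

Character polarity is set by the outgroup: the derived state is whichever differs from the outgroup's state, so for IV, V the derived state is 'absent', and for the remaining characters it is 'present'.
I: derived state 'present' in Gamma and Theta only — synapomorphy for {Gamma, Theta}.
II (derived state 'present') is shared by Alpha, Gamma, Theta, and Zeta — a synapomorphy uniting that clade.
III: derived state 'present' in Zeta only — an autapomorphy, so it tells us nothing about relationships among taxa.
IV (derived state 'absent') is shared by Alpha, Gamma, and Theta — a synapomorphy uniting that clade.
V: derived state 'absent' in Alpha, Epsilon, Gamma, Theta, and Zeta only — synapomorphy for {Alpha, Epsilon, Gamma, Theta, Zeta}.
VI (derived state 'present') is shared by all ingroup taxa — unites the whole ingroup.
Most parsimonious ingroup topology: ((((Alpha,(Gamma,Theta)),Zeta),Epsilon),Eta).
Zeta and Gamma share a more recent common ancestor with each other than either does with Epsilon, so Epsilon is the least closely related of the three.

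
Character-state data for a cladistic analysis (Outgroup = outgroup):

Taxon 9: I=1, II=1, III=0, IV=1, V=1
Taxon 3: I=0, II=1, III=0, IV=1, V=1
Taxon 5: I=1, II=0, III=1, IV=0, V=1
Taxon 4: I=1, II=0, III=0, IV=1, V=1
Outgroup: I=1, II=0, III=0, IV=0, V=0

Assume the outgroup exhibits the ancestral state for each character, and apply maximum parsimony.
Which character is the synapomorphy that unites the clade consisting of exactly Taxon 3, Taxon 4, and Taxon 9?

IV

Character polarity is set by the outgroup: the derived state is whichever differs from the outgroup's state, so for I the derived state is '0', and for the remaining characters it is '1'.
I: derived state '0' in Taxon 3 only — an autapomorphy, so it tells us nothing about relationships among taxa.
II: derived state '1' in Taxon 3 and Taxon 9 only — synapomorphy for {Taxon 3, Taxon 9}.
III: derived state '1' in Taxon 5 only — an autapomorphy, so it tells us nothing about relationships among taxa.
IV (derived state '1') is shared by Taxon 3, Taxon 4, and Taxon 9 — a synapomorphy uniting that clade.
All ingroup taxa share the derived state '1' for V; it defines the ingroup but does not resolve relationships within it.
Most parsimonious ingroup topology: (Taxon 5,(Taxon 4,(Taxon 9,Taxon 3))).
The clade {Taxon 3, Taxon 4, Taxon 9} is supported by IV: its derived state '1' occurs in exactly those taxa and in no other taxon (including the outgroup).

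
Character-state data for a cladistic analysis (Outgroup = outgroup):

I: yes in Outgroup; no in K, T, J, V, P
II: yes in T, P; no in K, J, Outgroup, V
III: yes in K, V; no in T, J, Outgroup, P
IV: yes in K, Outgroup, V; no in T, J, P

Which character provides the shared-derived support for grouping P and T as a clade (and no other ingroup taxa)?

Character polarity is set by the outgroup: the derived state is whichever differs from the outgroup's state, so for I, IV the derived state is 'no', and for the remaining characters it is 'yes'.
I (derived state 'no') is shared by all ingroup taxa — unites the whole ingroup.
Only P and T show the derived state 'yes' for II, supporting them as a clade.
Only K and V show the derived state 'yes' for III, supporting them as a clade.
IV (derived state 'no') is shared by J, P, and T — a synapomorphy uniting that clade.
Most parsimonious ingroup topology: ((V,K),((P,T),J)).
The clade {P, T} is supported by II: its derived state 'yes' occurs in exactly those taxa and in no other taxon (including the outgroup).

II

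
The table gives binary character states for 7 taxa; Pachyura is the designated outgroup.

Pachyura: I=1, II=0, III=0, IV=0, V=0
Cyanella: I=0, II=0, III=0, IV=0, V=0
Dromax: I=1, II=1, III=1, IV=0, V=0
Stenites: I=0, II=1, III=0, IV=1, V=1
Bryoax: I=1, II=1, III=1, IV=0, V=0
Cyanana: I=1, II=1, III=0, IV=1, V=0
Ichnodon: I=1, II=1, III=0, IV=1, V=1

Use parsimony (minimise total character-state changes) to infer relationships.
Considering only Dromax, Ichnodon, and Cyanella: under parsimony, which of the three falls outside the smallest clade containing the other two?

Cyanella

Character polarity is set by the outgroup: the derived state is whichever differs from the outgroup's state, so for I the derived state is '0', and for the remaining characters it is '1'.
I groups Cyanella and Stenites, which is incompatible with the clades supported by the remaining characters; treating it as convergent (homoplasy) costs fewer steps than any alternative tree.
Only Bryoax, Cyanana, Dromax, Ichnodon, and Stenites show the derived state '1' for II, supporting them as a clade.
III (derived state '1') is shared by Bryoax and Dromax — a synapomorphy uniting that clade.
IV: derived state '1' in Cyanana, Ichnodon, and Stenites only — synapomorphy for {Cyanana, Ichnodon, Stenites}.
V: derived state '1' in Ichnodon and Stenites only — synapomorphy for {Ichnodon, Stenites}.
Most parsimonious ingroup topology: (Cyanella,((Dromax,Bryoax),((Stenites,Ichnodon),Cyanana))).
Ichnodon and Dromax share a more recent common ancestor with each other than either does with Cyanella, so Cyanella is the least closely related of the three.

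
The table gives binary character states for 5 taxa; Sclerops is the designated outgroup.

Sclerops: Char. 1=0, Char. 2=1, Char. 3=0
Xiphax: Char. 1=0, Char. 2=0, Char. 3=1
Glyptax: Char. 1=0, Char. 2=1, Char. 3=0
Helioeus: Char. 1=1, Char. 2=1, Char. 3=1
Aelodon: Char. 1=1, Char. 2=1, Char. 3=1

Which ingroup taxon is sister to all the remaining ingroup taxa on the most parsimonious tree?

Glyptax

Character polarity is set by the outgroup: the derived state is whichever differs from the outgroup's state, so for Char. 2 the derived state is '0', and for the remaining characters it is '1'.
Char. 1: derived state '1' in Aelodon and Helioeus only — synapomorphy for {Aelodon, Helioeus}.
Char. 2: derived state '0' in Xiphax only — an autapomorphy, so it tells us nothing about relationships among taxa.
Char. 3 (derived state '1') is shared by Aelodon, Helioeus, and Xiphax — a synapomorphy uniting that clade.
Most parsimonious ingroup topology: (Glyptax,(Xiphax,(Helioeus,Aelodon))).
Glyptax is sister to the clade containing all other ingroup taxa, so it is the earliest-diverging (most basal) ingroup lineage.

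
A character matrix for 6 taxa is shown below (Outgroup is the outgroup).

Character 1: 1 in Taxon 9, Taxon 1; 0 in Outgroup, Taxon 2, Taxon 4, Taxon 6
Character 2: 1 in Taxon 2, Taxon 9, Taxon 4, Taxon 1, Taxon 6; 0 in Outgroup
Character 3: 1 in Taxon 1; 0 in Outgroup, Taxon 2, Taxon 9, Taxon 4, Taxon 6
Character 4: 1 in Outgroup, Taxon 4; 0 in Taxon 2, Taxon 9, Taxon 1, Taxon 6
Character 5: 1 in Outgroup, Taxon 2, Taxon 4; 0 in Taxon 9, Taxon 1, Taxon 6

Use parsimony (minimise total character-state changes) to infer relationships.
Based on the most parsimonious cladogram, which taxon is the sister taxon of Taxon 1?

Character polarity is set by the outgroup: the derived state is whichever differs from the outgroup's state, so for Character 4, Character 5 the derived state is '0', and for the remaining characters it is '1'.
Character 1: derived state '1' in Taxon 1 and Taxon 9 only — synapomorphy for {Taxon 1, Taxon 9}.
Character 2 (derived state '1') is shared by all ingroup taxa — unites the whole ingroup.
Character 3: derived state '1' in Taxon 1 only — an autapomorphy, so it tells us nothing about relationships among taxa.
Only Taxon 1, Taxon 2, Taxon 6, and Taxon 9 show the derived state '0' for Character 4, supporting them as a clade.
Character 5 (derived state '0') is shared by Taxon 1, Taxon 6, and Taxon 9 — a synapomorphy uniting that clade.
Most parsimonious ingroup topology: ((Taxon 2,((Taxon 9,Taxon 1),Taxon 6)),Taxon 4).
Taxon 1 and Taxon 9 form a cherry on this tree, so they are sister taxa.

Taxon 9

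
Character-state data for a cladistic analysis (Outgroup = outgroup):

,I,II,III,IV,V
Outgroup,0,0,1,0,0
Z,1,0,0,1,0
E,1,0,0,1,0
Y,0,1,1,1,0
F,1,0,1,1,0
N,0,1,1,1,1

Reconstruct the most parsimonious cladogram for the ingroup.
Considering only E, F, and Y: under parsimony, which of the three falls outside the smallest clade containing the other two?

Y

Character polarity is set by the outgroup: the derived state is whichever differs from the outgroup's state, so for III the derived state is '0', and for the remaining characters it is '1'.
Only E, F, and Z show the derived state '1' for I, supporting them as a clade.
II: derived state '1' in N and Y only — synapomorphy for {N, Y}.
III (derived state '0') is shared by E and Z — a synapomorphy uniting that clade.
All ingroup taxa share the derived state '1' for IV; it defines the ingroup but does not resolve relationships within it.
V (derived state '1') is unique to N (autapomorphy; uninformative for grouping).
Most parsimonious ingroup topology: (((Z,E),F),(Y,N)).
E and F share a more recent common ancestor with each other than either does with Y, so Y is the least closely related of the three.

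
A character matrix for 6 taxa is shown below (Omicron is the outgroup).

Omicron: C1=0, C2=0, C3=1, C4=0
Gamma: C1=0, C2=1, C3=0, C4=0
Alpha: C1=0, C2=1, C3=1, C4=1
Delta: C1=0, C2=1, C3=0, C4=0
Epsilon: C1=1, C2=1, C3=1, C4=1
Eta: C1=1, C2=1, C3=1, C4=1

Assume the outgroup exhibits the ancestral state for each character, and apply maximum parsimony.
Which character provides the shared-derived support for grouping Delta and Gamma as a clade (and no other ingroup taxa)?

Character polarity is set by the outgroup: the derived state is whichever differs from the outgroup's state, so for C3 the derived state is '0', and for the remaining characters it is '1'.
C1: derived state '1' in Epsilon and Eta only — synapomorphy for {Epsilon, Eta}.
C2 (derived state '1') is shared by all ingroup taxa — unites the whole ingroup.
C3 (derived state '0') is shared by Delta and Gamma — a synapomorphy uniting that clade.
Only Alpha, Epsilon, and Eta show the derived state '1' for C4, supporting them as a clade.
Most parsimonious ingroup topology: ((Gamma,Delta),(Alpha,(Epsilon,Eta))).
The clade {Delta, Gamma} is supported by C3: its derived state '0' occurs in exactly those taxa and in no other taxon (including the outgroup).

C3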